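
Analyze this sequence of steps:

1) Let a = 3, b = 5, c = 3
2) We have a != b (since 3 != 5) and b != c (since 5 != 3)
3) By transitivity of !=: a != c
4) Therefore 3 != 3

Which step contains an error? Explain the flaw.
Step 3: By transitivity of !=: a != c

Step 3 incorrectly applies transitivity to the '!=' relation. Transitivity states: if a R b and b R c, then a R c. However, '!=' is not transitive. Counterexample: 3 != 5 and 5 != 3, but 3 = 3 (both equal 3). Transitivity holds for relations like <, <=, =, but not for !=.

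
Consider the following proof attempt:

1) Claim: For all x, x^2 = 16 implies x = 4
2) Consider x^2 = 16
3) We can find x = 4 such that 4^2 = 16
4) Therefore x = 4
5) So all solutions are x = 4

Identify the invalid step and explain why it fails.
Step 4: Therefore x = 4

Step 4 incorrectly concludes that x = 4 is the only solution. The proof shows that x = 4 is A solution (existence), but does not show it is the ONLY solution (uniqueness). In fact, x = -4 is also a solution since (-4)^2 = 16. Finding one solution doesn't prove there are no others.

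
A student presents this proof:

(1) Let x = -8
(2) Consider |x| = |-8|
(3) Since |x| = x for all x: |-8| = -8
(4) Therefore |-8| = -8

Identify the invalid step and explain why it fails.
Step 3: Since |x| = x for all x: |-8| = -8

Step 3 incorrectly states that |x| = x for all x. The correct definition is |x| = x when x >= 0, and |x| = -x when x < 0. Since -8 < 0, we have |-8| = -(-8) = 8, not -8.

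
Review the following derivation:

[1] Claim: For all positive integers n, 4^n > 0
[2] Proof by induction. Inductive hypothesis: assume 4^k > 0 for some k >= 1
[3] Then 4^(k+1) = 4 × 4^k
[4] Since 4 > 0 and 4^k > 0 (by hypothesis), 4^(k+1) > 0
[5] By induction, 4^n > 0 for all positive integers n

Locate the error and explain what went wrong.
Step 5: By induction, 4^n > 0 for all positive integers n

Step 5 concludes the proof by induction, but no base case was ever established. A valid induction proof requires: (1) a base case proving 4^1 > 0, and (2) an inductive step showing IF 4^k > 0 THEN 4^(k+1) > 0. Steps 2-4 correctly establish the inductive step, but without the base case the conclusion in step 5 does not follow.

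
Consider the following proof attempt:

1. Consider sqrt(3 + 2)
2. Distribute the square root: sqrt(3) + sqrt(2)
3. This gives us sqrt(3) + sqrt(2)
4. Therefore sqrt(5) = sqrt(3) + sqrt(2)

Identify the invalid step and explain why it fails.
Step 2: Distribute the square root: sqrt(3) + sqrt(2)

Step 2 incorrectly 'distributes' the square root over addition. The square root function does not distribute: sqrt(a + b) ≠ sqrt(a) + sqrt(b). In fact, sqrt(3 + 2) = sqrt(5) ≈ 2.2361, while sqrt(3) + sqrt(2) ≈ 3.1463.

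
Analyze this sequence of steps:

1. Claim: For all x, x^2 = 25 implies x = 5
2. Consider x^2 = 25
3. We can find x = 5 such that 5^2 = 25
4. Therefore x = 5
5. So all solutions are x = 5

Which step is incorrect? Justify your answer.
Step 4: Therefore x = 5

Step 4 incorrectly concludes that x = 5 is the only solution. The proof shows that x = 5 is A solution (existence), but does not show it is the ONLY solution (uniqueness). In fact, x = -5 is also a solution since (-5)^2 = 25. Finding one solution doesn't prove there are no others.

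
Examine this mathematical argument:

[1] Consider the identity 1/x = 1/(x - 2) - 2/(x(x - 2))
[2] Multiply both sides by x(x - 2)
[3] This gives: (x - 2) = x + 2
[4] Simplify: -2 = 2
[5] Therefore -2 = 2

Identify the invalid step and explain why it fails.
Step 3: This gives: (x - 2) = x + 2

Step 3 makes a sign error when clearing denominators. Multiplying -2/(x(x - 2)) by x(x - 2) gives -2, not +2. The correct result is (x - 2) = x - 2, which is trivially true, not (x - 2) = x + 2. (Step 1 is a valid identity: 1/(x - 2) - 2/(x(x - 2)) = (x - 2)/(x(x - 2)) = 1/x.)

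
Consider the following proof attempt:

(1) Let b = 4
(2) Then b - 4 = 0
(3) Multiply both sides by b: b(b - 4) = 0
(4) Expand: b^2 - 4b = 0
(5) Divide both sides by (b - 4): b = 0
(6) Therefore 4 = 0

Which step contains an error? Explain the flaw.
Step 5: Divide both sides by (b - 4): b = 0

Step 5 divides both sides by (b - 4). However, since b = 4, we have (b - 4) = 0. Division by zero is undefined, making this step invalid.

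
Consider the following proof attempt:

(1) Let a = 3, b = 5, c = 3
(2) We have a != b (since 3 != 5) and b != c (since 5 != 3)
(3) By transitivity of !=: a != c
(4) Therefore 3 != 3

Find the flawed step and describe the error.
Step 3: By transitivity of !=: a != c

Step 3 incorrectly applies transitivity to the '!=' relation. Transitivity states: if a R b and b R c, then a R c. However, '!=' is not transitive. Counterexample: 3 != 5 and 5 != 3, but 3 = 3 (both equal 3). Transitivity holds for relations like <, <=, =, but not for !=.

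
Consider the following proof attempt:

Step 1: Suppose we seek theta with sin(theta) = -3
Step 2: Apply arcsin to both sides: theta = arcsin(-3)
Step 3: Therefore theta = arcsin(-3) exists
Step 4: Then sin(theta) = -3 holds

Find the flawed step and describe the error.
Step 2: Apply arcsin to both sides: theta = arcsin(-3)

Step 2 applies arcsin to -3. However, arcsin(x) is only defined for x in [-1, 1] because sin(theta) can only produce values in that range. Since |-3| > 1, arcsin(-3) is undefined. There is no angle whose sine equals -3.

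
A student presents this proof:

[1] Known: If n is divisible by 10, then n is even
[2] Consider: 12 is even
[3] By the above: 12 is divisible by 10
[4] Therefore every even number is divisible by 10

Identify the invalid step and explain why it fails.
Step 3: By the above: 12 is divisible by 10

Step 3 commits the fallacy of affirming the consequent. The known fact 'divisible by 10 → even' does NOT imply 'even → divisible by 10'. That would be the converse, which is false. For example, 12 is even but 12 ÷ 10 = 1.20, which is not an integer.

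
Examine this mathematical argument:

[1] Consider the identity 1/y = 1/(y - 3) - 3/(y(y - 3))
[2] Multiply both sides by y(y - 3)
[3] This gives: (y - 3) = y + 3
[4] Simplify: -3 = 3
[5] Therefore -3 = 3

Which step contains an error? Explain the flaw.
Step 3: This gives: (y - 3) = y + 3

Step 3 makes a sign error when clearing denominators. Multiplying -3/(y(y - 3)) by y(y - 3) gives -3, not +3. The correct result is (y - 3) = y - 3, which is trivially true, not (y - 3) = y + 3. (Step 1 is a valid identity: 1/(y - 3) - 3/(y(y - 3)) = (y - 3)/(y(y - 3)) = 1/y.)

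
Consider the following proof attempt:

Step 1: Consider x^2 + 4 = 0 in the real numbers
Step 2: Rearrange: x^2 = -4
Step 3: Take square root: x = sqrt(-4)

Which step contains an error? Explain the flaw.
Step 3: Take square root: x = sqrt(-4)

Step 3 takes the square root of -4, which is negative. In the real number system, the square root of a negative number is undefined. The equation x^2 + 4 = 0 has no real solutions. Square roots of negative numbers only exist in the complex numbers.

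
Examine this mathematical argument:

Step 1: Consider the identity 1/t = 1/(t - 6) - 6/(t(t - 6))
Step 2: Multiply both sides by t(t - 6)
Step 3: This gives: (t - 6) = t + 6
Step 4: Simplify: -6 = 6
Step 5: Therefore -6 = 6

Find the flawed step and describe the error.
Step 3: This gives: (t - 6) = t + 6

Step 3 makes a sign error when clearing denominators. Multiplying -6/(t(t - 6)) by t(t - 6) gives -6, not +6. The correct result is (t - 6) = t - 6, which is trivially true, not (t - 6) = t + 6. (Step 1 is a valid identity: 1/(t - 6) - 6/(t(t - 6)) = (t - 6)/(t(t - 6)) = 1/t.)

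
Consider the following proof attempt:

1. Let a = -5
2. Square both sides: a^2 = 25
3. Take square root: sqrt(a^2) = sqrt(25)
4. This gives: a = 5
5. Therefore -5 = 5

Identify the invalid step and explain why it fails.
Step 4: This gives: a = 5

Step 4 incorrectly states that sqrt(a^2) = a. The correct identity is sqrt(a^2) = |a|. Since a = -5 < 0, we have sqrt(a^2) = |-5| = 5, not a = -5.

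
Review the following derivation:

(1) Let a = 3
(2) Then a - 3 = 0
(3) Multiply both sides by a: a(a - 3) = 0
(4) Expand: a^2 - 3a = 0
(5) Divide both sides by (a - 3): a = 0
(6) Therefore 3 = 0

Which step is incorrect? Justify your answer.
Step 5: Divide both sides by (a - 3): a = 0

Step 5 divides both sides by (a - 3). However, since a = 3, we have (a - 3) = 0. Division by zero is undefined, making this step invalid.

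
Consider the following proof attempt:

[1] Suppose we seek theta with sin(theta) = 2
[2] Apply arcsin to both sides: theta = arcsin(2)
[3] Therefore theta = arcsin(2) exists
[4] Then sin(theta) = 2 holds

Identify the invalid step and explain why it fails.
Step 2: Apply arcsin to both sides: theta = arcsin(2)

Step 2 applies arcsin to 2. However, arcsin(x) is only defined for x in [-1, 1] because sin(theta) can only produce values in that range. Since |2| > 1, arcsin(2) is undefined. There is no angle whose sine equals 2.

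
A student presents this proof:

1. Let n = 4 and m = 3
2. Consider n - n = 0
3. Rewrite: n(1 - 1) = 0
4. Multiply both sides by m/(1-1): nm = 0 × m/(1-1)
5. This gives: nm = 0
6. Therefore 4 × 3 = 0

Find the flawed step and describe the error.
Step 4: Multiply both sides by m/(1-1): nm = 0 × m/(1-1)

Step 4 multiplies both sides by m/(1-1). However, 1-1 = 0, so this is multiplication by m/0, which is undefined. We cannot multiply by an undefined expression.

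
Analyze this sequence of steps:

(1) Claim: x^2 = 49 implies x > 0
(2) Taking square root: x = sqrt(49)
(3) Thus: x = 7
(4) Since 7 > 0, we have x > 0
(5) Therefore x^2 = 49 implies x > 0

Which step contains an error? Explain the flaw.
Step 2: Taking square root: x = sqrt(49)

Step 2 takes the square root and assumes the positive root only. The equation x^2 = 49 actually has two solutions: x = 7 and x = -7. The proof silently assumes x > 0 without justification, then uses this assumption to conclude x > 0, which is circular. The counterexample x = -7 shows the claim is false.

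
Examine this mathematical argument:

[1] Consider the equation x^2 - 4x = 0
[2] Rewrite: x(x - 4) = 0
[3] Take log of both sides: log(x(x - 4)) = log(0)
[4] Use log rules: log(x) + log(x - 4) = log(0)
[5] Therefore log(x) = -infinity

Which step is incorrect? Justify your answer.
Step 3: Take log of both sides: log(x(x - 4)) = log(0)

Step 3 takes the logarithm of both sides, resulting in log(0) on the right side. The logarithm is only defined for positive numbers; log(0) is undefined (approaches negative infinity). This operation is invalid.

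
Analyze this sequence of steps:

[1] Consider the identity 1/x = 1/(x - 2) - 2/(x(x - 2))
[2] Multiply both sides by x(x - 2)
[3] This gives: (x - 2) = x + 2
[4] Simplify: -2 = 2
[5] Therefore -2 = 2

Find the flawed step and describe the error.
Step 3: This gives: (x - 2) = x + 2

Step 3 makes a sign error when clearing denominators. Multiplying -2/(x(x - 2)) by x(x - 2) gives -2, not +2. The correct result is (x - 2) = x - 2, which is trivially true, not (x - 2) = x + 2. (Step 1 is a valid identity: 1/(x - 2) - 2/(x(x - 2)) = (x - 2)/(x(x - 2)) = 1/x.)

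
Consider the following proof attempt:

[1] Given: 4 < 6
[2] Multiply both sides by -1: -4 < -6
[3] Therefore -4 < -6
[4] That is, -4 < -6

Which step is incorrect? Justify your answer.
Step 2: Multiply both sides by -1: -4 < -6

Step 2 multiplies both sides by -1 but fails to reverse the inequality sign. When multiplying (or dividing) an inequality by a negative number, the direction must be reversed. Since 4 < 6, we should get -4 > -6, i.e., -4 > -6.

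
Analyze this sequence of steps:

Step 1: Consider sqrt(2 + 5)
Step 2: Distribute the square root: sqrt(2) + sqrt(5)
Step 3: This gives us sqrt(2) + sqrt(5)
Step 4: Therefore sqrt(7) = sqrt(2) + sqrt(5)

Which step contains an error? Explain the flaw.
Step 2: Distribute the square root: sqrt(2) + sqrt(5)

Step 2 incorrectly 'distributes' the square root over addition. The square root function does not distribute: sqrt(a + b) ≠ sqrt(a) + sqrt(b). In fact, sqrt(2 + 5) = sqrt(7) ≈ 2.6458, while sqrt(2) + sqrt(5) ≈ 3.6503.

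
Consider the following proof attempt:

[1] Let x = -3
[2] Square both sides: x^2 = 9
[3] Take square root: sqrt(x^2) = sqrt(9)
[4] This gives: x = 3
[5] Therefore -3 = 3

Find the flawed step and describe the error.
Step 4: This gives: x = 3

Step 4 incorrectly states that sqrt(x^2) = x. The correct identity is sqrt(x^2) = |x|. Since x = -3 < 0, we have sqrt(x^2) = |-3| = 3, not x = -3.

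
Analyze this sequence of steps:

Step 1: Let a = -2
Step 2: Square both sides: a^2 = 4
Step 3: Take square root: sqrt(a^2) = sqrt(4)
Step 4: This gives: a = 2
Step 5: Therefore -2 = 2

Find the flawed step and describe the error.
Step 4: This gives: a = 2

Step 4 incorrectly states that sqrt(a^2) = a. The correct identity is sqrt(a^2) = |a|. Since a = -2 < 0, we have sqrt(a^2) = |-2| = 2, not a = -2.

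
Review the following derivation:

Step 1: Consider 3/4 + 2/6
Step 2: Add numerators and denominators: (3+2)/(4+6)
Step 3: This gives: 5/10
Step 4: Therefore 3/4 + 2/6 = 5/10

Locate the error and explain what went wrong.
Step 2: Add numerators and denominators: (3+2)/(4+6)

Step 2 incorrectly adds fractions by separately adding numerators and denominators. This is wrong. The correct method requires a common denominator: 3/4 + 2/6 = (3×6 + 2×4)/(4×6) = 26/24 = 13/12. The method used gives 5/10, which is different.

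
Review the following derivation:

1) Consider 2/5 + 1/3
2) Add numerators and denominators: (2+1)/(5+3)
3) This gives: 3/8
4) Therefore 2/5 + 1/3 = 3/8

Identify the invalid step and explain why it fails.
Step 2: Add numerators and denominators: (2+1)/(5+3)

Step 2 incorrectly adds fractions by separately adding numerators and denominators. This is wrong. The correct method requires a common denominator: 2/5 + 1/3 = (2×3 + 1×5)/(5×3) = 11/15 = 11/15. The method used gives 3/8, which is different.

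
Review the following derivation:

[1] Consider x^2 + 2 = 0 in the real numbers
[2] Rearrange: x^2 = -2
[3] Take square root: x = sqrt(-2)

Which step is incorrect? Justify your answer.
Step 3: Take square root: x = sqrt(-2)

Step 3 takes the square root of -2, which is negative. In the real number system, the square root of a negative number is undefined. The equation x^2 + 2 = 0 has no real solutions. Square roots of negative numbers only exist in the complex numbers.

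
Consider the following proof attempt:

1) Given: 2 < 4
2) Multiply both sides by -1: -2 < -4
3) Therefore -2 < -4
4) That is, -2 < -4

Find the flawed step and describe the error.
Step 2: Multiply both sides by -1: -2 < -4

Step 2 multiplies both sides by -1 but fails to reverse the inequality sign. When multiplying (or dividing) an inequality by a negative number, the direction must be reversed. Since 2 < 4, we should get -2 > -4, i.e., -2 > -4.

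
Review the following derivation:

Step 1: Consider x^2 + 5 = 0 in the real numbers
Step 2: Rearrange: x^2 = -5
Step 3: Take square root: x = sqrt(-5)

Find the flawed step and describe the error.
Step 3: Take square root: x = sqrt(-5)

Step 3 takes the square root of -5, which is negative. In the real number system, the square root of a negative number is undefined. The equation x^2 + 5 = 0 has no real solutions. Square roots of negative numbers only exist in the complex numbers.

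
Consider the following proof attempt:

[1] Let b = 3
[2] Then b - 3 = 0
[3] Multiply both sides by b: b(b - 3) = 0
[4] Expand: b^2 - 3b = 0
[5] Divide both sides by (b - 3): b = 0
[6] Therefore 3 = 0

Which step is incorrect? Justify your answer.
Step 5: Divide both sides by (b - 3): b = 0

Step 5 divides both sides by (b - 3). However, since b = 3, we have (b - 3) = 0. Division by zero is undefined, making this step invalid.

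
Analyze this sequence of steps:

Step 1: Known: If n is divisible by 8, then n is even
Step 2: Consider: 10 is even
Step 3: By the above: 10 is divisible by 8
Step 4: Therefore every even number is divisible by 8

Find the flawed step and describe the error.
Step 3: By the above: 10 is divisible by 8

Step 3 commits the fallacy of affirming the consequent. The known fact 'divisible by 8 → even' does NOT imply 'even → divisible by 8'. That would be the converse, which is false. For example, 10 is even but 10 ÷ 8 = 1.25, which is not an integer.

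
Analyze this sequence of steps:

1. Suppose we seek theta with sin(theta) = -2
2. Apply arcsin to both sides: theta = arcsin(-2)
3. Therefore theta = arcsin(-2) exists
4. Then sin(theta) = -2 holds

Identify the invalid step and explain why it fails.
Step 2: Apply arcsin to both sides: theta = arcsin(-2)

Step 2 applies arcsin to -2. However, arcsin(x) is only defined for x in [-1, 1] because sin(theta) can only produce values in that range. Since |-2| > 1, arcsin(-2) is undefined. There is no angle whose sine equals -2.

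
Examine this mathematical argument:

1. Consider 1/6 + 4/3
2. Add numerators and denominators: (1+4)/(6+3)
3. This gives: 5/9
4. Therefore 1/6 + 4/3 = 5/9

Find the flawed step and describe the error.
Step 2: Add numerators and denominators: (1+4)/(6+3)

Step 2 incorrectly adds fractions by separately adding numerators and denominators. This is wrong. The correct method requires a common denominator: 1/6 + 4/3 = (1×3 + 4×6)/(6×3) = 27/18 = 3/2. The method used gives 5/9, which is different.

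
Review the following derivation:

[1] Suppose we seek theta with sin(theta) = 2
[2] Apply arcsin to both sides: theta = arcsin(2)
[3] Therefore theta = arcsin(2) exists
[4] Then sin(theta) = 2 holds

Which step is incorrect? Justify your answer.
Step 2: Apply arcsin to both sides: theta = arcsin(2)

Step 2 applies arcsin to 2. However, arcsin(x) is only defined for x in [-1, 1] because sin(theta) can only produce values in that range. Since |2| > 1, arcsin(2) is undefined. There is no angle whose sine equals 2.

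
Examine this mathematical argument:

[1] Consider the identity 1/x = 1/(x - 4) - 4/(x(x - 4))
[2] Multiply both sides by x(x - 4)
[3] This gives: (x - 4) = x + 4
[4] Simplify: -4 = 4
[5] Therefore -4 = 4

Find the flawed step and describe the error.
Step 3: This gives: (x - 4) = x + 4

Step 3 makes a sign error when clearing denominators. Multiplying -4/(x(x - 4)) by x(x - 4) gives -4, not +4. The correct result is (x - 4) = x - 4, which is trivially true, not (x - 4) = x + 4. (Step 1 is a valid identity: 1/(x - 4) - 4/(x(x - 4)) = (x - 4)/(x(x - 4)) = 1/x.)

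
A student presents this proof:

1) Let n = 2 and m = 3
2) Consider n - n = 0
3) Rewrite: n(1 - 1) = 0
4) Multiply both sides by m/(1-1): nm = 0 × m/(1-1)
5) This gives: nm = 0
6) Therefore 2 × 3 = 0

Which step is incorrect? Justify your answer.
Step 4: Multiply both sides by m/(1-1): nm = 0 × m/(1-1)

Step 4 multiplies both sides by m/(1-1). However, 1-1 = 0, so this is multiplication by m/0, which is undefined. We cannot multiply by an undefined expression.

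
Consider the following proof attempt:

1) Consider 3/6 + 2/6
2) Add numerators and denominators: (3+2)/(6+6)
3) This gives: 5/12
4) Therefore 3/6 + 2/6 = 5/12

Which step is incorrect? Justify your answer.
Step 2: Add numerators and denominators: (3+2)/(6+6)

Step 2 incorrectly adds fractions by separately adding numerators and denominators. This is wrong. The correct method requires a common denominator: 3/6 + 2/6 = (3×6 + 2×6)/(6×6) = 30/36 = 5/6. The method used gives 5/12, which is different.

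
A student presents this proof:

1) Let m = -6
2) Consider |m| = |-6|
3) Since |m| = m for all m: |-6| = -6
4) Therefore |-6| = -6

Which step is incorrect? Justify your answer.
Step 3: Since |m| = m for all m: |-6| = -6

Step 3 incorrectly states that |m| = m for all m. The correct definition is |m| = m when m >= 0, and |m| = -m when m < 0. Since -6 < 0, we have |-6| = -(-6) = 6, not -6.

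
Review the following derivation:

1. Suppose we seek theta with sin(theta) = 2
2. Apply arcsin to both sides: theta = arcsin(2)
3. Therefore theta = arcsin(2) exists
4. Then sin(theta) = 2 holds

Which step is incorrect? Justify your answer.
Step 2: Apply arcsin to both sides: theta = arcsin(2)

Step 2 applies arcsin to 2. However, arcsin(x) is only defined for x in [-1, 1] because sin(theta) can only produce values in that range. Since |2| > 1, arcsin(2) is undefined. There is no angle whose sine equals 2.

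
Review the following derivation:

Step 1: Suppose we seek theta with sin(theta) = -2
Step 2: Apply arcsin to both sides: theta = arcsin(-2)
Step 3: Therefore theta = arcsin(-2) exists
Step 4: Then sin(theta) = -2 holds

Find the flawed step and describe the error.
Step 2: Apply arcsin to both sides: theta = arcsin(-2)

Step 2 applies arcsin to -2. However, arcsin(x) is only defined for x in [-1, 1] because sin(theta) can only produce values in that range. Since |-2| > 1, arcsin(-2) is undefined. There is no angle whose sine equals -2.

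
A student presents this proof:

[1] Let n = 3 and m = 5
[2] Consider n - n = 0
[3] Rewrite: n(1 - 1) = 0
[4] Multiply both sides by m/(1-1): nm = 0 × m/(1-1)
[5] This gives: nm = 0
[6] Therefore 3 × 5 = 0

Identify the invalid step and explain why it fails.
Step 4: Multiply both sides by m/(1-1): nm = 0 × m/(1-1)

Step 4 multiplies both sides by m/(1-1). However, 1-1 = 0, so this is multiplication by m/0, which is undefined. We cannot multiply by an undefined expression.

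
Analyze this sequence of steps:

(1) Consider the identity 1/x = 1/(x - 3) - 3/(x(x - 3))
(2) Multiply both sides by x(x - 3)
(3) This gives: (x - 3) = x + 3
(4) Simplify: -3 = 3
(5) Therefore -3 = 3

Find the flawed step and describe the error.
Step 3: This gives: (x - 3) = x + 3

Step 3 makes a sign error when clearing denominators. Multiplying -3/(x(x - 3)) by x(x - 3) gives -3, not +3. The correct result is (x - 3) = x - 3, which is trivially true, not (x - 3) = x + 3. (Step 1 is a valid identity: 1/(x - 3) - 3/(x(x - 3)) = (x - 3)/(x(x - 3)) = 1/x.)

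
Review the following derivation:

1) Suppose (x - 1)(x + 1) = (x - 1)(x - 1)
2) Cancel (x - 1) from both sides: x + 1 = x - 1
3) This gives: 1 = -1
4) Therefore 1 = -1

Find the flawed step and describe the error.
Step 2: Cancel (x - 1) from both sides: x + 1 = x - 1

Step 2 cancels (x - 1) from both sides. This is only valid if (x - 1) ≠ 0, i.e., x ≠ 1. When x = 1, both sides equal zero regardless of the other factors. The correct approach requires considering x = 1 as a separate case.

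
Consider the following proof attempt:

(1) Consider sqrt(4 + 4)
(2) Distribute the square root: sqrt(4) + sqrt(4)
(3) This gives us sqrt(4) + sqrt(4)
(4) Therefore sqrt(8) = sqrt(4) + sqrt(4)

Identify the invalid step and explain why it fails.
Step 2: Distribute the square root: sqrt(4) + sqrt(4)

Step 2 incorrectly 'distributes' the square root over addition. The square root function does not distribute: sqrt(a + b) ≠ sqrt(a) + sqrt(b). In fact, sqrt(4 + 4) = sqrt(8) ≈ 2.8284, while sqrt(4) + sqrt(4) ≈ 4.0000.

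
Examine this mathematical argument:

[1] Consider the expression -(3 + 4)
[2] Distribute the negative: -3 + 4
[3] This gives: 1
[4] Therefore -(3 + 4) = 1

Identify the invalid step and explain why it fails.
Step 2: Distribute the negative: -3 + 4

Step 2 incorrectly distributes the negative sign. The correct distribution is -(3 + 4) = -3 - 4 = -7. The negative must be applied to both terms, not just the first. The error treats -(3 + 4) as -3 + 4, which equals 1 instead of -7.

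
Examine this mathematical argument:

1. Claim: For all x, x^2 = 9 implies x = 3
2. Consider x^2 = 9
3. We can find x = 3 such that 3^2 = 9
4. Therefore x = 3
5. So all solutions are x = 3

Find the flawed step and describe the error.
Step 4: Therefore x = 3

Step 4 incorrectly concludes that x = 3 is the only solution. The proof shows that x = 3 is A solution (existence), but does not show it is the ONLY solution (uniqueness). In fact, x = -3 is also a solution since (-3)^2 = 9. Finding one solution doesn't prove there are no others.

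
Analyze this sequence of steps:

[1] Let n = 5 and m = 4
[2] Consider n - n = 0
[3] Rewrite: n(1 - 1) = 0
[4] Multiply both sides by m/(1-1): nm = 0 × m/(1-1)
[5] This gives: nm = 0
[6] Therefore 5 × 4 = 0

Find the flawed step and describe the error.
Step 4: Multiply both sides by m/(1-1): nm = 0 × m/(1-1)

Step 4 multiplies both sides by m/(1-1). However, 1-1 = 0, so this is multiplication by m/0, which is undefined. We cannot multiply by an undefined expression.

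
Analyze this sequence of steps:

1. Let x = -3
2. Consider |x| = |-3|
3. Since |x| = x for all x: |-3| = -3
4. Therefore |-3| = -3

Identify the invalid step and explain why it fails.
Step 3: Since |x| = x for all x: |-3| = -3

Step 3 incorrectly states that |x| = x for all x. The correct definition is |x| = x when x >= 0, and |x| = -x when x < 0. Since -3 < 0, we have |-3| = -(-3) = 3, not -3.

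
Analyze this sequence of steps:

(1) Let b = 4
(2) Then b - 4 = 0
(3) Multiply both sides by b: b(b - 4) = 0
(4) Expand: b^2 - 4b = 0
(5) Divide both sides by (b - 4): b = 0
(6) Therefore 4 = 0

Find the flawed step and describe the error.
Step 5: Divide both sides by (b - 4): b = 0

Step 5 divides both sides by (b - 4). However, since b = 4, we have (b - 4) = 0. Division by zero is undefined, making this step invalid.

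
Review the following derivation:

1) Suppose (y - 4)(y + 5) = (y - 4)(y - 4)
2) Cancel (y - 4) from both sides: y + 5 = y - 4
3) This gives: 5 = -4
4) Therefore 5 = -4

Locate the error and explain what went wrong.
Step 2: Cancel (y - 4) from both sides: y + 5 = y - 4

Step 2 cancels (y - 4) from both sides. This is only valid if (y - 4) ≠ 0, i.e., y ≠ 4. When y = 4, both sides equal zero regardless of the other factors. The correct approach requires considering y = 4 as a separate case.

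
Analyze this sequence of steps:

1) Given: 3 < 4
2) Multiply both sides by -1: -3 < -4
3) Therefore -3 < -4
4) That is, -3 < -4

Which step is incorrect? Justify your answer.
Step 2: Multiply both sides by -1: -3 < -4

Step 2 multiplies both sides by -1 but fails to reverse the inequality sign. When multiplying (or dividing) an inequality by a negative number, the direction must be reversed. Since 3 < 4, we should get -3 > -4, i.e., -3 > -4.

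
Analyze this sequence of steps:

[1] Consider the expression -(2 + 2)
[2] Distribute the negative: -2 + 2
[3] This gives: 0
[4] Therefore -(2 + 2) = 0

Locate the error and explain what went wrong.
Step 2: Distribute the negative: -2 + 2

Step 2 incorrectly distributes the negative sign. The correct distribution is -(2 + 2) = -2 - 2 = -4. The negative must be applied to both terms, not just the first. The error treats -(2 + 2) as -2 + 2, which equals 0 instead of -4.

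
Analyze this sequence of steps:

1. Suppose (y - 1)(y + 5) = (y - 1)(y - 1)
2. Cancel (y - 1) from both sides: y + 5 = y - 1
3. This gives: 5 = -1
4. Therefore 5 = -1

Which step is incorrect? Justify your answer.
Step 2: Cancel (y - 1) from both sides: y + 5 = y - 1

Step 2 cancels (y - 1) from both sides. This is only valid if (y - 1) ≠ 0, i.e., y ≠ 1. When y = 1, both sides equal zero regardless of the other factors. The correct approach requires considering y = 1 as a separate case.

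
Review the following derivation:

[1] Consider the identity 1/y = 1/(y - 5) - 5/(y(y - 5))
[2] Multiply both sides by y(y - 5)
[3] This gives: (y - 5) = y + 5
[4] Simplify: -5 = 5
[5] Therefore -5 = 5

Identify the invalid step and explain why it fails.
Step 3: This gives: (y - 5) = y + 5

Step 3 makes a sign error when clearing denominators. Multiplying -5/(y(y - 5)) by y(y - 5) gives -5, not +5. The correct result is (y - 5) = y - 5, which is trivially true, not (y - 5) = y + 5. (Step 1 is a valid identity: 1/(y - 5) - 5/(y(y - 5)) = (y - 5)/(y(y - 5)) = 1/y.)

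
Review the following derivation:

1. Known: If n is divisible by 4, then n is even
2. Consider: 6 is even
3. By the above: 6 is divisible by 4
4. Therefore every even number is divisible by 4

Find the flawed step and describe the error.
Step 3: By the above: 6 is divisible by 4

Step 3 commits the fallacy of affirming the consequent. The known fact 'divisible by 4 → even' does NOT imply 'even → divisible by 4'. That would be the converse, which is false. For example, 6 is even but 6 ÷ 4 = 1.50, which is not an integer.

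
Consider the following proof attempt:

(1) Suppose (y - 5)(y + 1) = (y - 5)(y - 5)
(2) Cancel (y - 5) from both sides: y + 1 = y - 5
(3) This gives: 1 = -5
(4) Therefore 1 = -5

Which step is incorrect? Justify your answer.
Step 2: Cancel (y - 5) from both sides: y + 1 = y - 5

Step 2 cancels (y - 5) from both sides. This is only valid if (y - 5) ≠ 0, i.e., y ≠ 5. When y = 5, both sides equal zero regardless of the other factors. The correct approach requires considering y = 5 as a separate case.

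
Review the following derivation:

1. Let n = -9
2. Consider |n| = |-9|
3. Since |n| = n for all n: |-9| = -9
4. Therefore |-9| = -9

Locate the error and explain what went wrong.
Step 3: Since |n| = n for all n: |-9| = -9

Step 3 incorrectly states that |n| = n for all n. The correct definition is |n| = n when n >= 0, and |n| = -n when n < 0. Since -9 < 0, we have |-9| = -(-9) = 9, not -9.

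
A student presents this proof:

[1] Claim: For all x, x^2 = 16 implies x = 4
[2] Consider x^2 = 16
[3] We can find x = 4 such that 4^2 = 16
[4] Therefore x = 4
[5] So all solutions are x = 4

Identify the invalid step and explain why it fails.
Step 4: Therefore x = 4

Step 4 incorrectly concludes that x = 4 is the only solution. The proof shows that x = 4 is A solution (existence), but does not show it is the ONLY solution (uniqueness). In fact, x = -4 is also a solution since (-4)^2 = 16. Finding one solution doesn't prove there are no others.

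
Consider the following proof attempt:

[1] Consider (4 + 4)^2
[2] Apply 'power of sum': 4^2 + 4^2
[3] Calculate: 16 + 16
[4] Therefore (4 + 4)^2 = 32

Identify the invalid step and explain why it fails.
Step 2: Apply 'power of sum': 4^2 + 4^2

Step 2 incorrectly applies a non-existent rule '(a+b)^n = a^n + b^n'. This is false in general. The correct expansion uses the binomial theorem. The actual value is (4 + 4)^2 = 8^2 = 64, not 32.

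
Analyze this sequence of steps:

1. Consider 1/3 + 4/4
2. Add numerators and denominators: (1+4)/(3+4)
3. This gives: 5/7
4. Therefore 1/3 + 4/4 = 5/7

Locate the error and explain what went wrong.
Step 2: Add numerators and denominators: (1+4)/(3+4)

Step 2 incorrectly adds fractions by separately adding numerators and denominators. This is wrong. The correct method requires a common denominator: 1/3 + 4/4 = (1×4 + 4×3)/(3×4) = 16/12 = 4/3. The method used gives 5/7, which is different.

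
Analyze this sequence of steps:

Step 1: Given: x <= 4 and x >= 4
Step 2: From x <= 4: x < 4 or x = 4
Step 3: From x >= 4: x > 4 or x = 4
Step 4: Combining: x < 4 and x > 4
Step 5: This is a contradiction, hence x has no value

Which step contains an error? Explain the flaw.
Step 4: Combining: x < 4 and x > 4

Step 4 incorrectly combines the conditions. From x <= 4 and x >= 4, the intersection is x = 4. The error treats the 'or' cases as 'and' requirements. The correct conclusion is that x = 4 is the unique solution, not that no solution exists.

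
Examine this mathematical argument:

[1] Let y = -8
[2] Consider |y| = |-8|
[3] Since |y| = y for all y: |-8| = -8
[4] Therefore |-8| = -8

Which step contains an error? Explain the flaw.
Step 3: Since |y| = y for all y: |-8| = -8

Step 3 incorrectly states that |y| = y for all y. The correct definition is |y| = y when y >= 0, and |y| = -y when y < 0. Since -8 < 0, we have |-8| = -(-8) = 8, not -8.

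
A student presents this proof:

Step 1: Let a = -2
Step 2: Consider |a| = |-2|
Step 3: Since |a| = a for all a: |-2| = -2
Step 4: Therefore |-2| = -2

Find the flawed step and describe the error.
Step 3: Since |a| = a for all a: |-2| = -2

Step 3 incorrectly states that |a| = a for all a. The correct definition is |a| = a when a >= 0, and |a| = -a when a < 0. Since -2 < 0, we have |-2| = -(-2) = 2, not -2.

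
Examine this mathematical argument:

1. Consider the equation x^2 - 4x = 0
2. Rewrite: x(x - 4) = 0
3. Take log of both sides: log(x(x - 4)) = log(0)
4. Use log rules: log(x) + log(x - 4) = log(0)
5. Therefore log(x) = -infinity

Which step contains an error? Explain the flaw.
Step 3: Take log of both sides: log(x(x - 4)) = log(0)

Step 3 takes the logarithm of both sides, resulting in log(0) on the right side. The logarithm is only defined for positive numbers; log(0) is undefined (approaches negative infinity). This operation is invalid.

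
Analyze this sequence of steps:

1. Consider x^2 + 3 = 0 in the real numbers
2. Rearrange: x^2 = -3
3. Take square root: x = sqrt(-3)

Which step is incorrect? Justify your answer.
Step 3: Take square root: x = sqrt(-3)

Step 3 takes the square root of -3, which is negative. In the real number system, the square root of a negative number is undefined. The equation x^2 + 3 = 0 has no real solutions. Square roots of negative numbers only exist in the complex numbers.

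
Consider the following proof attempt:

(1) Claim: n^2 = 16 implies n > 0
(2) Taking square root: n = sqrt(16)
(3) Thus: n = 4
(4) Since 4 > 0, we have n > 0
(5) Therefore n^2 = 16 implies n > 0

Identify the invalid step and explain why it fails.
Step 2: Taking square root: n = sqrt(16)

Step 2 takes the square root and assumes the positive root only. The equation n^2 = 16 actually has two solutions: n = 4 and n = -4. The proof silently assumes n > 0 without justification, then uses this assumption to conclude n > 0, which is circular. The counterexample n = -4 shows the claim is false.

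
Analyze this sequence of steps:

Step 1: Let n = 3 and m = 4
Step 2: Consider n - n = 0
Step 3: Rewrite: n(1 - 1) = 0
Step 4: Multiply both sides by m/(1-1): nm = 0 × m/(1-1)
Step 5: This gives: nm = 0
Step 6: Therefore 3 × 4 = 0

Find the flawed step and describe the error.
Step 4: Multiply both sides by m/(1-1): nm = 0 × m/(1-1)

Step 4 multiplies both sides by m/(1-1). However, 1-1 = 0, so this is multiplication by m/0, which is undefined. We cannot multiply by an undefined expression.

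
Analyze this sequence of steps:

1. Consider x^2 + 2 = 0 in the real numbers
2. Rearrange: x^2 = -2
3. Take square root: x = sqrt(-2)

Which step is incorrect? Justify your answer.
Step 3: Take square root: x = sqrt(-2)

Step 3 takes the square root of -2, which is negative. In the real number system, the square root of a negative number is undefined. The equation x^2 + 2 = 0 has no real solutions. Square roots of negative numbers only exist in the complex numbers.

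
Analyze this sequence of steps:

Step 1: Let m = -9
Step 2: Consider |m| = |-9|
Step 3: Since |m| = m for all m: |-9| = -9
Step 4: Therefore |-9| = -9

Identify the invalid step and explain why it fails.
Step 3: Since |m| = m for all m: |-9| = -9

Step 3 incorrectly states that |m| = m for all m. The correct definition is |m| = m when m >= 0, and |m| = -m when m < 0. Since -9 < 0, we have |-9| = -(-9) = 9, not -9.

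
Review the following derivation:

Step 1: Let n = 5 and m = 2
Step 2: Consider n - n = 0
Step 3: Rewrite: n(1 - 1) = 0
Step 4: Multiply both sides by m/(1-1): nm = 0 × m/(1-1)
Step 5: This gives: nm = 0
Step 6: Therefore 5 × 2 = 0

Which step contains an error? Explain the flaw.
Step 4: Multiply both sides by m/(1-1): nm = 0 × m/(1-1)

Step 4 multiplies both sides by m/(1-1). However, 1-1 = 0, so this is multiplication by m/0, which is undefined. We cannot multiply by an undefined expression.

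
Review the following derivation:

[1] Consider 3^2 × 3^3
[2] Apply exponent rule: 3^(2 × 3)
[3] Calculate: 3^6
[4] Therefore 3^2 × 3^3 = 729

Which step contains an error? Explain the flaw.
Step 2: Apply exponent rule: 3^(2 × 3)

Step 2 incorrectly states that a^b × a^c = a^(b×c). The correct rule is a^b × a^c = a^(b+c). The actual value is 3^2 × 3^3 = 3^5 = 243, not 3^6 = 729.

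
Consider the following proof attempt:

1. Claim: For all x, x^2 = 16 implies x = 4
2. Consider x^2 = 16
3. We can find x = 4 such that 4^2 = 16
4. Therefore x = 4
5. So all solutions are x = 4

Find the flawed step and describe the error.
Step 4: Therefore x = 4

Step 4 incorrectly concludes that x = 4 is the only solution. The proof shows that x = 4 is A solution (existence), but does not show it is the ONLY solution (uniqueness). In fact, x = -4 is also a solution since (-4)^2 = 16. Finding one solution doesn't prove there are no others.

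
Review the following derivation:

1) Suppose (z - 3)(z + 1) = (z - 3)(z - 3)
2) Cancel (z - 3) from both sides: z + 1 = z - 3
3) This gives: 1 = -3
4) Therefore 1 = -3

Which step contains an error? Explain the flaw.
Step 2: Cancel (z - 3) from both sides: z + 1 = z - 3

Step 2 cancels (z - 3) from both sides. This is only valid if (z - 3) ≠ 0, i.e., z ≠ 3. When z = 3, both sides equal zero regardless of the other factors. The correct approach requires considering z = 3 as a separate case.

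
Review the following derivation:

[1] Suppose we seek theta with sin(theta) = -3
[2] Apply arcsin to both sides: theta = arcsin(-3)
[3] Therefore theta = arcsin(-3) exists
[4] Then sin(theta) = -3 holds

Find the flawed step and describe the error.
Step 2: Apply arcsin to both sides: theta = arcsin(-3)

Step 2 applies arcsin to -3. However, arcsin(x) is only defined for x in [-1, 1] because sin(theta) can only produce values in that range. Since |-3| > 1, arcsin(-3) is undefined. There is no angle whose sine equals -3.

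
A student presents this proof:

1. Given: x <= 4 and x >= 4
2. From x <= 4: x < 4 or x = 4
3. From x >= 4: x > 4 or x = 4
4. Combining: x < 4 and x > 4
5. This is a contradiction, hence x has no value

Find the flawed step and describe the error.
Step 4: Combining: x < 4 and x > 4

Step 4 incorrectly combines the conditions. From x <= 4 and x >= 4, the intersection is x = 4. The error treats the 'or' cases as 'and' requirements. The correct conclusion is that x = 4 is the unique solution, not that no solution exists.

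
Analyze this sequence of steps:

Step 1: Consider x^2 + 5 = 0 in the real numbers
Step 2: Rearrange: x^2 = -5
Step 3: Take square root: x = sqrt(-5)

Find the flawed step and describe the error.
Step 3: Take square root: x = sqrt(-5)

Step 3 takes the square root of -5, which is negative. In the real number system, the square root of a negative number is undefined. The equation x^2 + 5 = 0 has no real solutions. Square roots of negative numbers only exist in the complex numbers.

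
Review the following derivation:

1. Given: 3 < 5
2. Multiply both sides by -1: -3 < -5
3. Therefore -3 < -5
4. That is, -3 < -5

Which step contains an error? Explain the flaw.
Step 2: Multiply both sides by -1: -3 < -5

Step 2 multiplies both sides by -1 but fails to reverse the inequality sign. When multiplying (or dividing) an inequality by a negative number, the direction must be reversed. Since 3 < 5, we should get -3 > -5, i.e., -3 > -5.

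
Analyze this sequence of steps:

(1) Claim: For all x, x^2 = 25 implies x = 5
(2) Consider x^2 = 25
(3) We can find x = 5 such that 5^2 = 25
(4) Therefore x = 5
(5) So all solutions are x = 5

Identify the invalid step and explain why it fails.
Step 4: Therefore x = 5

Step 4 incorrectly concludes that x = 5 is the only solution. The proof shows that x = 5 is A solution (existence), but does not show it is the ONLY solution (uniqueness). In fact, x = -5 is also a solution since (-5)^2 = 25. Finding one solution doesn't prove there are no others.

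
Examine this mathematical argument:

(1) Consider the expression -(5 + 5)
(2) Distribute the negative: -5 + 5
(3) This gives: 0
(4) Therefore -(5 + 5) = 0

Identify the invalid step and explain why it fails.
Step 2: Distribute the negative: -5 + 5

Step 2 incorrectly distributes the negative sign. The correct distribution is -(5 + 5) = -5 - 5 = -10. The negative must be applied to both terms, not just the first. The error treats -(5 + 5) as -5 + 5, which equals 0 instead of -10.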